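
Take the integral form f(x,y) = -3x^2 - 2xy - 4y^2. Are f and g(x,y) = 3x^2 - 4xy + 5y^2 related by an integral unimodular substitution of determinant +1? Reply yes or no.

D₁ = -44, D₂ = -44
f is negative-definite; reduce −f:
−f: reduced (well bottom): (3,2,4) with a≤c, −a<b≤a
flip sign back: reduced form of f is (-3,-2,-4)
g: translate: b→2 (≡-4 mod 6), so (3,-4,5)→(3,2,4)
g: reduced (well bottom): (3,2,4) with a≤c, −a<b≤a
reduced forms (-3, -2, -4) vs (3, 2, 4) ⇒ inequivalent

no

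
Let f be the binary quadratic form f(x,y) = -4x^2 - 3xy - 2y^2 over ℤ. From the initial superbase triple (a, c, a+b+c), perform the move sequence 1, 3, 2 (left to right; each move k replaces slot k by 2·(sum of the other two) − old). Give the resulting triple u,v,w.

start (-4,-2,-9) = (f(1,0),f(0,1),f(1,1))
replace slot 1: 2·((-2)+(-9)) − (-4) = -18 → (-18,-2,-9)
replace slot 3: 2·((-18)+(-2)) − (-9) = -31 → (-18,-2,-31)
replace slot 2: 2·((-18)+(-31)) − (-2) = -96 → (-18,-96,-31)

-18,-96,-31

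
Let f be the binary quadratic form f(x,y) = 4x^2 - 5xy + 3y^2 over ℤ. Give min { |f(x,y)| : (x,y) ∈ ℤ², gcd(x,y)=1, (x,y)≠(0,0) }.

translate: b→3 (≡-5 mod 8), so (4,-5,3)→(4,3,2)
flip: (4,3,2)→(2,-3,4)
translate: b→1 (≡-3 mod 4), so (2,-3,4)→(2,1,3)
reduced (well bottom): (2,1,3) with a≤c, −a<b≤a
well minimum = a = 2

2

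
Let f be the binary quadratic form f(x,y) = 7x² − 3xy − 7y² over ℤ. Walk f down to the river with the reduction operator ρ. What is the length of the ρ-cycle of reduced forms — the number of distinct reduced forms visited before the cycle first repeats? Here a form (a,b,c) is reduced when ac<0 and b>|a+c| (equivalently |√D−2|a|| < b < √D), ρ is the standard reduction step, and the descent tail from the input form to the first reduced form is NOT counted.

D = 205, ⌊√D⌋ = 14
descent: ρ → (-7,3,7)  [lands on river]
river: ρ → (7,11,-3)
river: ρ → (-3,13,3)
river: ρ → (3,11,-7)
ρ-cycle length = 4 (tail of 1 descent step not counted)

4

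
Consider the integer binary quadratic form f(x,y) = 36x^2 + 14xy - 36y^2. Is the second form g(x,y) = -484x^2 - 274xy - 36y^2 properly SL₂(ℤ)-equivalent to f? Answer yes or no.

D₁ = 5380, D₂ = 5380
river cycle of f (length 10): (-36, 58, 14), (14, 54, -44), (-44, 34, 24), (24, 62, -16), (-16, 66, 16), (16, 62, -24), (-24, 34, 44), (44, 54, -14), (-14, 58, 36), (36, 14, -36)
river cycle of g (length 10): (-36, 58, 14), (14, 54, -44), (-44, 34, 24), (24, 62, -16), (-16, 66, 16), (16, 62, -24), (-24, 34, 44), (44, 54, -14), (-14, 58, 36), (36, 14, -36)
cycles coincide ⇒ equivalent

yes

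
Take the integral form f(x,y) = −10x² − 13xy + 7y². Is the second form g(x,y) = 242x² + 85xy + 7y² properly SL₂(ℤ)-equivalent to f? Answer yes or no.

D₁ = 449, D₂ = 449
river cycle of f (length 38): (7, 13, -10), (-10, 7, 10), (10, 13, -7), (-7, 15, 8), (8, 17, -5), (-5, 13, 14), (14, 15, -4), (-4, 17, 10), (10, 3, -11), (-11, 19, 2), … (28 more)
river cycle of g (length 38): (7, 13, -10), (-10, 7, 10), (10, 13, -7), (-7, 15, 8), (8, 17, -5), (-5, 13, 14), (14, 15, -4), (-4, 17, 10), (10, 3, -11), (-11, 19, 2), … (28 more)
cycles coincide ⇒ equivalent

yes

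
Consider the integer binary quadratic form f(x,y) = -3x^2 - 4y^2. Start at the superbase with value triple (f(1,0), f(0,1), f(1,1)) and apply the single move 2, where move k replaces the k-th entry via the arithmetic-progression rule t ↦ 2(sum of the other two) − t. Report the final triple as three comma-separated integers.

start (-3,-4,-7) = (f(1,0),f(0,1),f(1,1))
replace slot 2: 2·((-3)+(-7)) − (-4) = -16 → (-3,-16,-7)

-3,-16,-7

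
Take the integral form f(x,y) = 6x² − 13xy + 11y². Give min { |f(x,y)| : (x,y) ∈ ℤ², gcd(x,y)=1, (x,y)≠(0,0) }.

translate: b→-1 (≡-13 mod 12), so (6,-13,11)→(6,-1,4)
flip: (6,-1,4)→(4,1,6)
reduced (well bottom): (4,1,6) with a≤c, −a<b≤a
well minimum = a = 4

4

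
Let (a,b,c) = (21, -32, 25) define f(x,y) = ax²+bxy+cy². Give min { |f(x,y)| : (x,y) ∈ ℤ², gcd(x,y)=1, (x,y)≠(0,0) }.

translate: b→10 (≡-32 mod 42), so (21,-32,25)→(21,10,14)
flip: (21,10,14)→(14,-10,21)
reduced (well bottom): (14,-10,21) with a≤c, −a<b≤a
well minimum = a = 14

14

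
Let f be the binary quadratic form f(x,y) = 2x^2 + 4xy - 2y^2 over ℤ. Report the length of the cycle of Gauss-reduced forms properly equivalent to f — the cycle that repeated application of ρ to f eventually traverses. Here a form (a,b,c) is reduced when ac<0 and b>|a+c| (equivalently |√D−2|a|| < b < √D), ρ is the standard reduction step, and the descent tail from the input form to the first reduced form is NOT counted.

D = 32, ⌊√D⌋ = 5
river: ρ → (-2,4,2)
river: ρ → (2,4,-2)
ρ-cycle length = 2 (tail of 0 descent steps not counted)

2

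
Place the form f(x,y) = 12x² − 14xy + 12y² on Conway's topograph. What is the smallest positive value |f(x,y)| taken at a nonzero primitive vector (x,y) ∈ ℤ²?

translate: b→10 (≡-14 mod 24), so (12,-14,12)→(12,10,10)
flip: (12,10,10)→(10,-10,12)
translate: b→10 (≡-10 mod 20), so (10,-10,12)→(10,10,12)
reduced (well bottom): (10,10,12) with a≤c, −a<b≤a
well minimum = a = 10

10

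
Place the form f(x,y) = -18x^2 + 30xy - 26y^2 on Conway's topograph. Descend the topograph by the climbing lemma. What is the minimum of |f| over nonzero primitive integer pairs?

translate: b→6 (≡-30 mod 36), so (18,-30,26)→(18,6,14)
flip: (18,6,14)→(14,-6,18)
reduced (well bottom): (14,-6,18) with a≤c, −a<b≤a
well minimum |f| = |-14| = 14 (negative-definite)

14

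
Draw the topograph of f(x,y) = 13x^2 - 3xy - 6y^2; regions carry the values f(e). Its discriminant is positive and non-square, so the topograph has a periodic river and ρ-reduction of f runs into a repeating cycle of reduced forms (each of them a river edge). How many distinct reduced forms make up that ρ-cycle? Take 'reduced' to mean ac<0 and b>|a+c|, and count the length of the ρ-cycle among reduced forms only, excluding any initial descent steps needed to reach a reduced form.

D = 321, ⌊√D⌋ = 17
descent: ρ → (-6,15,4)  [lands on river]
river: ρ → (4,17,-2)
river: ρ → (-2,15,12)
river: ρ → (12,9,-5)
river: ρ → (-5,11,10)
river: ρ → (10,9,-6)
ρ-cycle length = 6 (tail of 1 descent step not counted)

6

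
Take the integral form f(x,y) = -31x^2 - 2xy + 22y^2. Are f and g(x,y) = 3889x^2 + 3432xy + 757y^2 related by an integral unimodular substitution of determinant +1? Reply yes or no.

D₁ = 2732, D₂ = 2732
river cycle of f (length 14): (22, 46, -7), (-7, 52, 1), (1, 52, -7), (-7, 46, 22), (22, 42, -11), (-11, 46, 14), (14, 38, -23), (-23, 8, 29), (29, 50, -2), (-2, 50, 29), … (4 more)
river cycle of g (length 14): (-11, 42, 22), (22, 46, -7), (-7, 52, 1), (1, 52, -7), (-7, 46, 22), (22, 42, -11), (-11, 46, 14), (14, 38, -23), (-23, 8, 29), (29, 50, -2), … (4 more)
cycles coincide ⇒ equivalent

yes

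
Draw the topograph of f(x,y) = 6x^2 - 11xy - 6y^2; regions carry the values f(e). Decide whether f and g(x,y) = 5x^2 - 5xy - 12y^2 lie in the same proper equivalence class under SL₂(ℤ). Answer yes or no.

D₁ = 265, D₂ = 265
river cycle of f (length 22): (-6, 11, 6), (6, 13, -4), (-4, 11, 9), (9, 7, -6), (-6, 5, 10), (10, 15, -1), (-1, 15, 10), (10, 5, -6), (-6, 7, 9), (9, 11, -4), … (12 more)
river cycle of g (length 18): (5, 15, -2), (-2, 13, 12), (12, 11, -3), (-3, 13, 8), (8, 3, -8), (-8, 13, 3), (3, 11, -12), (-12, 13, 2), (2, 15, -5), (-5, 15, 2), … (8 more)
cycles differ ⇒ inequivalent

no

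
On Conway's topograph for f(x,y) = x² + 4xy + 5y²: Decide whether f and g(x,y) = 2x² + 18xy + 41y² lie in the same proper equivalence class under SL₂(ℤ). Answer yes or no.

D₁ = -4, D₂ = -4
f: translate: b→0 (≡4 mod 2), so (1,4,5)→(1,0,1)
f: reduced (well bottom): (1,0,1) with a≤c, −a<b≤a
g: translate: b→2 (≡18 mod 4), so (2,18,41)→(2,2,1)
g: flip: (2,2,1)→(1,-2,2)
g: translate: b→0 (≡-2 mod 2), so (1,-2,2)→(1,0,1)
g: reduced (well bottom): (1,0,1) with a≤c, −a<b≤a
reduced forms (1, 0, 1) vs (1, 0, 1) ⇒ equivalent

yes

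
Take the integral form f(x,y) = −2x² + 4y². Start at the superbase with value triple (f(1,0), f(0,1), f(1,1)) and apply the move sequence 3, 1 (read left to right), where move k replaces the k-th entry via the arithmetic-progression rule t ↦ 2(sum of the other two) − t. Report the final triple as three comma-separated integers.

start (-2,4,2) = (f(1,0),f(0,1),f(1,1))
replace slot 3: 2·((-2)+4) − 2 = 2 → (-2,4,2)
replace slot 1: 2·(4+2) − (-2) = 14 → (14,4,2)

14,4,2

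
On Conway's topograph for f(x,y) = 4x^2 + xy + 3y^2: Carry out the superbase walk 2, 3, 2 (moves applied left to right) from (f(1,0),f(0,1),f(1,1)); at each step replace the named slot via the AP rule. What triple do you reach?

start (4,3,8) = (f(1,0),f(0,1),f(1,1))
replace slot 2: 2·(4+8) − 3 = 21 → (4,21,8)
replace slot 3: 2·(4+21) − 8 = 42 → (4,21,42)
replace slot 2: 2·(4+42) − 21 = 71 → (4,71,42)

4,71,42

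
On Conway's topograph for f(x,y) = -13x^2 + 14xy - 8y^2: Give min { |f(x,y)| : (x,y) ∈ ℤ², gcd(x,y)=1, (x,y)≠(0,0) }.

translate: b→12 (≡-14 mod 26), so (13,-14,8)→(13,12,7)
flip: (13,12,7)→(7,-12,13)
translate: b→2 (≡-12 mod 14), so (7,-12,13)→(7,2,8)
reduced (well bottom): (7,2,8) with a≤c, −a<b≤a
well minimum |f| = |-7| = 7 (negative-definite)

7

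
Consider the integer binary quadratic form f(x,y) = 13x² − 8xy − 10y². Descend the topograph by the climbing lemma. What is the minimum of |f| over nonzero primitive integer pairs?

descent: ρ → (-10,8,13)  [lands on river]
river: ρ → (13,18,-5)
river: ρ → (-5,22,5)
river: ρ → (5,18,-13)
river: ρ → (-13,8,10)
river: ρ → (10,12,-11)
river: ρ → (-11,10,11)
river: ρ → (11,12,-10)
closes: descent 1, river 8
min |a| on river = 5

5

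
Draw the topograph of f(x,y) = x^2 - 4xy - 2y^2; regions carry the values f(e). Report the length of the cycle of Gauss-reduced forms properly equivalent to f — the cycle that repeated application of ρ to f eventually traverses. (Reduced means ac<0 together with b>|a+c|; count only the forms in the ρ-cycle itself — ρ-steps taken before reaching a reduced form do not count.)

D = 24, ⌊√D⌋ = 4
descent: ρ → (-2,4,1)  [lands on river]
river: ρ → (1,4,-2)
ρ-cycle length = 2 (tail of 1 descent step not counted)

2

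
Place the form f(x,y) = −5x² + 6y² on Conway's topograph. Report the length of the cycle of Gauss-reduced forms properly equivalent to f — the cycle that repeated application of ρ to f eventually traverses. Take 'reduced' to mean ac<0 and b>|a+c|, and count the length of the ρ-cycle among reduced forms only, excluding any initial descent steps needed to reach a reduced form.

D = 120, ⌊√D⌋ = 10
descent: ρ → (6,0,-5)
descent: ρ → (-5,10,1)  [lands on river]
river: ρ → (1,10,-5)
ρ-cycle length = 2 (tail of 2 descent steps not counted)

2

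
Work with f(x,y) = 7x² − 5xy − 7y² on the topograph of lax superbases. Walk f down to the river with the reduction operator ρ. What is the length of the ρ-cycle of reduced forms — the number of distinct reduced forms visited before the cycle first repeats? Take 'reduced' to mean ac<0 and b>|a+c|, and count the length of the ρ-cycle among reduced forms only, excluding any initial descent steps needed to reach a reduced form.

D = 221, ⌊√D⌋ = 14
descent: ρ → (-7,5,7)  [lands on river]
river: ρ → (7,9,-5)
river: ρ → (-5,11,5)
river: ρ → (5,9,-7)
ρ-cycle length = 4 (tail of 1 descent step not counted)

4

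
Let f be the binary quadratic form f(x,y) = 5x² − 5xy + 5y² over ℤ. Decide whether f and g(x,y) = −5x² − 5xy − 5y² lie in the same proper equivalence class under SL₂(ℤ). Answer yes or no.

D₁ = -75, D₂ = -75
f: translate: b→5 (≡-5 mod 10), so (5,-5,5)→(5,5,5)
f: reduced (well bottom): (5,5,5) with a≤c, −a<b≤a
g is negative-definite; reduce −g:
−g: reduced (well bottom): (5,5,5) with a≤c, −a<b≤a
flip sign back: reduced form of g is (-5,-5,-5)
reduced forms (5, 5, 5) vs (-5, -5, -5) ⇒ inequivalent

no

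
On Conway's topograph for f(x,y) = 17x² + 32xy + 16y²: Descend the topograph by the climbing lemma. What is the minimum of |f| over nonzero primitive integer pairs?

translate: b→-2 (≡32 mod 34), so (17,32,16)→(17,-2,1)
flip: (17,-2,1)→(1,2,17)
translate: b→0 (≡2 mod 2), so (1,2,17)→(1,0,16)
reduced (well bottom): (1,0,16) with a≤c, −a<b≤a
well minimum = a = 1

1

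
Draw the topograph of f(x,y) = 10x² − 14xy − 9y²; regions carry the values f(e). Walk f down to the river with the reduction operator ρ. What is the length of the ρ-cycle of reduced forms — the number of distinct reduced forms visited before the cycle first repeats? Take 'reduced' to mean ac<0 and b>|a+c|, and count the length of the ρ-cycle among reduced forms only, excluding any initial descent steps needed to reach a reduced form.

D = 556, ⌊√D⌋ = 23
descent: ρ → (-9,14,10)  [lands on river]
river: ρ → (10,6,-13)
river: ρ → (-13,20,3)
river: ρ → (3,22,-6)
river: ρ → (-6,14,15)
river: ρ → (15,16,-5)
river: ρ → (-5,14,18)
river: ρ → (18,22,-1)
river: ρ → (-1,22,18)
river: ρ → (18,14,-5)
river: ρ → (-5,16,15)
river: ρ → (15,14,-6)
river: ρ → (-6,22,3)
river: ρ → (3,20,-13)
river: ρ → (-13,6,10)
river: ρ → (10,14,-9)
river: ρ → (-9,22,2)
river: ρ → (2,22,-9)
ρ-cycle length = 18 (tail of 1 descent step not counted)

18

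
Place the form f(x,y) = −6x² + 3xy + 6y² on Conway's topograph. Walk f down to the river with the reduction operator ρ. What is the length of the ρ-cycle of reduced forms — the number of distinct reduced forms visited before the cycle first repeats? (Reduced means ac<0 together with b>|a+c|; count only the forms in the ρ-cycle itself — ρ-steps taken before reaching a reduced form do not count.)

D = 153, ⌊√D⌋ = 12
river: ρ → (6,9,-3)
river: ρ → (-3,9,6)
river: ρ → (6,3,-6)
river: ρ → (-6,9,3)
river: ρ → (3,9,-6)
river: ρ → (-6,3,6)
ρ-cycle length = 6 (tail of 0 descent steps not counted)

6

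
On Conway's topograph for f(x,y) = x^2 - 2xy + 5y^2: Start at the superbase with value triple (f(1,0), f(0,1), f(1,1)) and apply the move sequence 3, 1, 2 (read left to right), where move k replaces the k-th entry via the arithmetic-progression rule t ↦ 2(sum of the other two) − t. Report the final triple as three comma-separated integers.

start (1,5,4) = (f(1,0),f(0,1),f(1,1))
replace slot 3: 2·(1+5) − 4 = 8 → (1,5,8)
replace slot 1: 2·(5+8) − 1 = 25 → (25,5,8)
replace slot 2: 2·(25+8) − 5 = 61 → (25,61,8)

25,61,8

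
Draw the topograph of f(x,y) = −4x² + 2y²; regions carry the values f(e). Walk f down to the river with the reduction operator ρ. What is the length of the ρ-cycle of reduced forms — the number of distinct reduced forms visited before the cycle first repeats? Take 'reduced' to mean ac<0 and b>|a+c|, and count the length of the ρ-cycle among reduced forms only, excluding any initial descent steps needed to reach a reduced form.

D = 32, ⌊√D⌋ = 5
descent: ρ → (2,4,-2)  [lands on river]
river: ρ → (-2,4,2)
ρ-cycle length = 2 (tail of 1 descent step not counted)

2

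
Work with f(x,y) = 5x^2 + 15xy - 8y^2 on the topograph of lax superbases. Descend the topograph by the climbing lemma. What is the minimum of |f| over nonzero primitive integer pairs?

river: ρ → (-8,17,3)
river: ρ → (3,19,-2)
river: ρ → (-2,17,12)
river: ρ → (12,7,-7)
river: ρ → (-7,7,12)
river: ρ → (12,17,-2)
river: ρ → (-2,19,3)
river: ρ → (3,17,-8)
river: ρ → (-8,15,5)
river: ρ → (5,15,-8)
closes: descent 0, river 10
min |a| on river = 2

2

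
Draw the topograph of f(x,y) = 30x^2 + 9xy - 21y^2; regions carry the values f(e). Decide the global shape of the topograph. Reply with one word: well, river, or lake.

D = b²−4ac = 9² − 4·30·(-21) = 2601
D = 51² is a perfect square ⇒ form factors over ℤ ⇒ lakes

lake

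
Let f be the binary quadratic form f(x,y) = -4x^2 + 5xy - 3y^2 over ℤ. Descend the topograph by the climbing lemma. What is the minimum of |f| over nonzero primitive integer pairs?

translate: b→3 (≡-5 mod 8), so (4,-5,3)→(4,3,2)
flip: (4,3,2)→(2,-3,4)
translate: b→1 (≡-3 mod 4), so (2,-3,4)→(2,1,3)
reduced (well bottom): (2,1,3) with a≤c, −a<b≤a
well minimum |f| = |-2| = 2 (negative-definite)

2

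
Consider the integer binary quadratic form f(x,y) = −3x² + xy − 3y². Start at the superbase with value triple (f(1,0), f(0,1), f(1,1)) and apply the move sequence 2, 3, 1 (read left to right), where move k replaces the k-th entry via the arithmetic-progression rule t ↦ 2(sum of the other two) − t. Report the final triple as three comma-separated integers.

start (-3,-3,-5) = (f(1,0),f(0,1),f(1,1))
replace slot 2: 2·((-3)+(-5)) − (-3) = -13 → (-3,-13,-5)
replace slot 3: 2·((-3)+(-13)) − (-5) = -27 → (-3,-13,-27)
replace slot 1: 2·((-13)+(-27)) − (-3) = -77 → (-77,-13,-27)

-77,-13,-27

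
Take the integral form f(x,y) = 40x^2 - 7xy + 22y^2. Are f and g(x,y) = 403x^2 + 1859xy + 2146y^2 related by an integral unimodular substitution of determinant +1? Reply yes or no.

D₁ = -3471, D₂ = -3471
f: flip: (40,-7,22)→(22,7,40)
f: reduced (well bottom): (22,7,40) with a≤c, −a<b≤a
g: translate: b→247 (≡1859 mod 806), so (403,1859,2146)→(403,247,40)
g: flip: (403,247,40)→(40,-247,403)
g: translate: b→-7 (≡-247 mod 80), so (40,-247,403)→(40,-7,22)
g: flip: (40,-7,22)→(22,7,40)
g: reduced (well bottom): (22,7,40) with a≤c, −a<b≤a
reduced forms (22, 7, 40) vs (22, 7, 40) ⇒ equivalent

yes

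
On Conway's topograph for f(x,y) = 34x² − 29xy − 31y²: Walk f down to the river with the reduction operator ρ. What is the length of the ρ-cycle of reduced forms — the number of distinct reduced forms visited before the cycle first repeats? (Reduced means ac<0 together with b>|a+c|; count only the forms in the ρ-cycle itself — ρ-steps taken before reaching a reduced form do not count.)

D = 5057, ⌊√D⌋ = 71
descent: ρ → (-31,29,34)  [lands on river]
river: ρ → (34,39,-26)
river: ρ → (-26,65,8)
river: ρ → (8,63,-34)
river: ρ → (-34,5,37)
river: ρ → (37,69,-2)
river: ρ → (-2,71,2)
river: ρ → (2,69,-37)
river: ρ → (-37,5,34)
river: ρ → (34,63,-8)
river: ρ → (-8,65,26)
river: ρ → (26,39,-34)
river: ρ → (-34,29,31)
river: ρ → (31,33,-32)
river: ρ → (-32,31,32)
river: ρ → (32,33,-31)
ρ-cycle length = 16 (tail of 1 descent step not counted)

16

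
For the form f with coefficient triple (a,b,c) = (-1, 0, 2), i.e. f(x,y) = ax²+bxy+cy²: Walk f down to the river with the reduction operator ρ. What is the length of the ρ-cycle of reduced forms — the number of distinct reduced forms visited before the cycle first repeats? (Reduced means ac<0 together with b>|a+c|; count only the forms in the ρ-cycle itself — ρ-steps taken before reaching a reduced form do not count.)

D = 8, ⌊√D⌋ = 2
descent: ρ → (2,0,-1)
descent: ρ → (-1,2,1)  [lands on river]
river: ρ → (1,2,-1)
ρ-cycle length = 2 (tail of 2 descent steps not counted)

2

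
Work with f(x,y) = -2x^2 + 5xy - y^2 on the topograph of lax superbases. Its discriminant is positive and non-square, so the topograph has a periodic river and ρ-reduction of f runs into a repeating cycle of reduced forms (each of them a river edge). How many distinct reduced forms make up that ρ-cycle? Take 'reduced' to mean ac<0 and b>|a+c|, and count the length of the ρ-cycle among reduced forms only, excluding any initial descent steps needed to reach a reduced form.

D = 17, ⌊√D⌋ = 4
descent: ρ → (-1,3,2)  [lands on river]
river: ρ → (2,1,-2)
river: ρ → (-2,3,1)
river: ρ → (1,3,-2)
river: ρ → (-2,1,2)
river: ρ → (2,3,-1)
ρ-cycle length = 6 (tail of 1 descent step not counted)

6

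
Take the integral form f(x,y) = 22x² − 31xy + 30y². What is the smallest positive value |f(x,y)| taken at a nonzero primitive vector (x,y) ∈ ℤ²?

translate: b→13 (≡-31 mod 44), so (22,-31,30)→(22,13,21)
flip: (22,13,21)→(21,-13,22)
reduced (well bottom): (21,-13,22) with a≤c, −a<b≤a
well minimum = a = 21

21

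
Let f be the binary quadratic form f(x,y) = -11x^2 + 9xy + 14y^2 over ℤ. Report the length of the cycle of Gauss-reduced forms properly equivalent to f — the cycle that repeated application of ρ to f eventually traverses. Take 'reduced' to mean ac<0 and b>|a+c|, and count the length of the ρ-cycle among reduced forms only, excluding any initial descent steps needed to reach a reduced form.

D = 697, ⌊√D⌋ = 26
river: ρ → (14,19,-6)
river: ρ → (-6,17,17)
river: ρ → (17,17,-6)
river: ρ → (-6,19,14)
river: ρ → (14,9,-11)
river: ρ → (-11,13,12)
river: ρ → (12,11,-12)
river: ρ → (-12,13,11)
river: ρ → (11,9,-14)
river: ρ → (-14,19,6)
river: ρ → (6,17,-17)
river: ρ → (-17,17,6)
river: ρ → (6,19,-14)
river: ρ → (-14,9,11)
river: ρ → (11,13,-12)
river: ρ → (-12,11,12)
river: ρ → (12,13,-11)
river: ρ → (-11,9,14)
ρ-cycle length = 18 (tail of 0 descent steps not counted)

18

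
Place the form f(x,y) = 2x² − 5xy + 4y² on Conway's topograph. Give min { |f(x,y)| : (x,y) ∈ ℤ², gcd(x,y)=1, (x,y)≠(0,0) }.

translate: b→-1 (≡-5 mod 4), so (2,-5,4)→(2,-1,1)
flip: (2,-1,1)→(1,1,2)
reduced (well bottom): (1,1,2) with a≤c, −a<b≤a
well minimum = a = 1

1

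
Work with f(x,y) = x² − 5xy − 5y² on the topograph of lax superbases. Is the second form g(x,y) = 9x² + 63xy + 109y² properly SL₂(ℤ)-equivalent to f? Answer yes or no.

D₁ = 45, D₂ = 45
river cycle of f (length 2): (-5, 5, 1), (1, 5, -5)
river cycle of g (length 2): (1, 5, -5), (-5, 5, 1)
cycles coincide ⇒ equivalent

yes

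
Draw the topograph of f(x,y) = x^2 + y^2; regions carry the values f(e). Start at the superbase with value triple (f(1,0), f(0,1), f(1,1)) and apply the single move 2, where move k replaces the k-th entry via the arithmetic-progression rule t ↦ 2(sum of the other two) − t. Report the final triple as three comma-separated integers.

start (1,1,2) = (f(1,0),f(0,1),f(1,1))
replace slot 2: 2·(1+2) − 1 = 5 → (1,5,2)

1,5,2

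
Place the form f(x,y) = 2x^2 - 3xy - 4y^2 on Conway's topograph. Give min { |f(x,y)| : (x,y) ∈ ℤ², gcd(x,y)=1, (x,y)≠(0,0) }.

descent: ρ → (-4,3,2)  [lands on river]
river: ρ → (2,5,-2)
river: ρ → (-2,3,4)
river: ρ → (4,5,-1)
river: ρ → (-1,5,4)
river: ρ → (4,3,-2)
river: ρ → (-2,5,2)
river: ρ → (2,3,-4)
river: ρ → (-4,5,1)
river: ρ → (1,5,-4)
closes: descent 1, river 10
min |a| on river = 1

1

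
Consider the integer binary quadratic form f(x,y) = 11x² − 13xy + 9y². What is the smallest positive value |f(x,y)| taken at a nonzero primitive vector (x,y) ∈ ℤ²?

translate: b→9 (≡-13 mod 22), so (11,-13,9)→(11,9,7)
flip: (11,9,7)→(7,-9,11)
translate: b→5 (≡-9 mod 14), so (7,-9,11)→(7,5,9)
reduced (well bottom): (7,5,9) with a≤c, −a<b≤a
well minimum = a = 7

7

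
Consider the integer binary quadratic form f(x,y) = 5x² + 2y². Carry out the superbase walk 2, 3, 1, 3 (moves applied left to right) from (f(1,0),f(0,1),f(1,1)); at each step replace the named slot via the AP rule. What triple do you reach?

start (5,2,7) = (f(1,0),f(0,1),f(1,1))
replace slot 2: 2·(5+7) − 2 = 22 → (5,22,7)
replace slot 3: 2·(5+22) − 7 = 47 → (5,22,47)
replace slot 1: 2·(22+47) − 5 = 133 → (133,22,47)
replace slot 3: 2·(133+22) − 47 = 263 → (133,22,263)

133,22,263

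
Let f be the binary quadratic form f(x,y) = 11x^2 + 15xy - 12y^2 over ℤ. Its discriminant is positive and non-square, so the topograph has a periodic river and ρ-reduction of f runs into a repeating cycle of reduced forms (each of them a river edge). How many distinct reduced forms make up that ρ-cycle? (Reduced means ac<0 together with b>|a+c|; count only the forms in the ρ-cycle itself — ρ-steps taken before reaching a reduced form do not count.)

D = 753, ⌊√D⌋ = 27
river: ρ → (-12,9,14)
river: ρ → (14,19,-7)
river: ρ → (-7,23,8)
river: ρ → (8,25,-4)
river: ρ → (-4,23,14)
river: ρ → (14,5,-13)
river: ρ → (-13,21,6)
river: ρ → (6,27,-1)
river: ρ → (-1,27,6)
river: ρ → (6,21,-13)
river: ρ → (-13,5,14)
river: ρ → (14,23,-4)
river: ρ → (-4,25,8)
river: ρ → (8,23,-7)
river: ρ → (-7,19,14)
river: ρ → (14,9,-12)
river: ρ → (-12,15,11)
river: ρ → (11,7,-16)
river: ρ → (-16,25,2)
river: ρ → (2,27,-3)
river: ρ → (-3,27,2)
river: ρ → (2,25,-16)
river: ρ → (-16,7,11)
river: ρ → (11,15,-12)
ρ-cycle length = 24 (tail of 0 descent steps not counted)

24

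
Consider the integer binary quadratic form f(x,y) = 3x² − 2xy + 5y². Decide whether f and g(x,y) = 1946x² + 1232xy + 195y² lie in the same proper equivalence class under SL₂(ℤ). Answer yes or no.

D₁ = -56, D₂ = -56
f: reduced (well bottom): (3,-2,5) with a≤c, −a<b≤a
g: flip: (1946,1232,195)→(195,-1232,1946)
g: translate: b→-62 (≡-1232 mod 390), so (195,-1232,1946)→(195,-62,5)
g: flip: (195,-62,5)→(5,62,195)
g: translate: b→2 (≡62 mod 10), so (5,62,195)→(5,2,3)
g: flip: (5,2,3)→(3,-2,5)
g: reduced (well bottom): (3,-2,5) with a≤c, −a<b≤a
reduced forms (3, -2, 5) vs (3, -2, 5) ⇒ equivalent

yes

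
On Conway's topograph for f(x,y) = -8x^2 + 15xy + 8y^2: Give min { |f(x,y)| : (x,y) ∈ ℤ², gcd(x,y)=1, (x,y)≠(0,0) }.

river: ρ → (8,17,-6)
river: ρ → (-6,19,5)
river: ρ → (5,21,-2)
river: ρ → (-2,19,15)
river: ρ → (15,11,-6)
river: ρ → (-6,13,13)
river: ρ → (13,13,-6)
river: ρ → (-6,11,15)
river: ρ → (15,19,-2)
river: ρ → (-2,21,5)
river: ρ → (5,19,-6)
river: ρ → (-6,17,8)
river: ρ → (8,15,-8)
river: ρ → (-8,17,6)
river: ρ → (6,19,-5)
river: ρ → (-5,21,2)
river: ρ → (2,19,-15)
river: ρ → (-15,11,6)
river: ρ → (6,13,-13)
river: ρ → (-13,13,6)
river: ρ → (6,11,-15)
river: ρ → (-15,19,2)
river: ρ → (2,21,-5)
river: ρ → (-5,19,6)
river: ρ → (6,17,-8)
river: ρ → (-8,15,8)
closes: descent 0, river 26
min |a| on river = 2

2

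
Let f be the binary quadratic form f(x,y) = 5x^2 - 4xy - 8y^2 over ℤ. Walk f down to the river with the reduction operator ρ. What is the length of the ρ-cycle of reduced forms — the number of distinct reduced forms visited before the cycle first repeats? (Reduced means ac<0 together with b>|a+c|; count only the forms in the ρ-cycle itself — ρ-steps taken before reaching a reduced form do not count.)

D = 176, ⌊√D⌋ = 13
descent: ρ → (-8,4,5)  [lands on river]
river: ρ → (5,6,-7)
river: ρ → (-7,8,4)
river: ρ → (4,8,-7)
river: ρ → (-7,6,5)
river: ρ → (5,4,-8)
river: ρ → (-8,12,1)
river: ρ → (1,12,-8)
ρ-cycle length = 8 (tail of 1 descent step not counted)

8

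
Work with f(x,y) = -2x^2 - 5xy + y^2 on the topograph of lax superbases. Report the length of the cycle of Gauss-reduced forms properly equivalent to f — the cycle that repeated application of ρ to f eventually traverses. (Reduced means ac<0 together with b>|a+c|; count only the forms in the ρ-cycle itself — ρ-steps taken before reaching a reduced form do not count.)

D = 33, ⌊√D⌋ = 5
descent: ρ → (1,5,-2)  [lands on river]
river: ρ → (-2,3,3)
river: ρ → (3,3,-2)
river: ρ → (-2,5,1)
ρ-cycle length = 4 (tail of 1 descent step not counted)

4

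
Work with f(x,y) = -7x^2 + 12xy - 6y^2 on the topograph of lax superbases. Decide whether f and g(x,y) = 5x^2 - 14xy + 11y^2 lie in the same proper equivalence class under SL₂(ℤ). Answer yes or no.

D₁ = -24, D₂ = -24
f is negative-definite; reduce −f:
−f: translate: b→2 (≡-12 mod 14), so (7,-12,6)→(7,2,1)
−f: flip: (7,2,1)→(1,-2,7)
−f: translate: b→0 (≡-2 mod 2), so (1,-2,7)→(1,0,6)
−f: reduced (well bottom): (1,0,6) with a≤c, −a<b≤a
flip sign back: reduced form of f is (-1,0,-6)
g: translate: b→-4 (≡-14 mod 10), so (5,-14,11)→(5,-4,2)
g: flip: (5,-4,2)→(2,4,5)
g: translate: b→0 (≡4 mod 4), so (2,4,5)→(2,0,3)
g: reduced (well bottom): (2,0,3) with a≤c, −a<b≤a
reduced forms (-1, 0, -6) vs (2, 0, 3) ⇒ inequivalent

no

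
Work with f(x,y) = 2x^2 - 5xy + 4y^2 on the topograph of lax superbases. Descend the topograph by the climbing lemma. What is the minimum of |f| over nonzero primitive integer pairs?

translate: b→-1 (≡-5 mod 4), so (2,-5,4)→(2,-1,1)
flip: (2,-1,1)→(1,1,2)
reduced (well bottom): (1,1,2) with a≤c, −a<b≤a
well minimum = a = 1

1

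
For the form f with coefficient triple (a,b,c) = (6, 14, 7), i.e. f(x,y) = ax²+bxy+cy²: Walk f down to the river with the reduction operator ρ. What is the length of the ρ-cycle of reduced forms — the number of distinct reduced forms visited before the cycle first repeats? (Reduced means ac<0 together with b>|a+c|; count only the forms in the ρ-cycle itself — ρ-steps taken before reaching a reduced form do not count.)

D = 28, ⌊√D⌋ = 5
descent: ρ → (7,0,-1)
descent: ρ → (-1,4,3)  [lands on river]
river: ρ → (3,2,-2)
river: ρ → (-2,2,3)
river: ρ → (3,4,-1)
ρ-cycle length = 4 (tail of 2 descent steps not counted)

4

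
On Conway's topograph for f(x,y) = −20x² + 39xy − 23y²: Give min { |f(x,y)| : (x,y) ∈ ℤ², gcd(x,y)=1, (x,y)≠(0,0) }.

translate: b→1 (≡-39 mod 40), so (20,-39,23)→(20,1,4)
flip: (20,1,4)→(4,-1,20)
reduced (well bottom): (4,-1,20) with a≤c, −a<b≤a
well minimum |f| = |-4| = 4 (negative-definite)

4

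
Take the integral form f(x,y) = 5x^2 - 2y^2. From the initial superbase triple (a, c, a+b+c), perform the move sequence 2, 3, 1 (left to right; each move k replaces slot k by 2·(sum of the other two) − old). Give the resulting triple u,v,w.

start (5,-2,3) = (f(1,0),f(0,1),f(1,1))
replace slot 2: 2·(5+3) − (-2) = 18 → (5,18,3)
replace slot 3: 2·(5+18) − 3 = 43 → (5,18,43)
replace slot 1: 2·(18+43) − 5 = 117 → (117,18,43)

117,18,43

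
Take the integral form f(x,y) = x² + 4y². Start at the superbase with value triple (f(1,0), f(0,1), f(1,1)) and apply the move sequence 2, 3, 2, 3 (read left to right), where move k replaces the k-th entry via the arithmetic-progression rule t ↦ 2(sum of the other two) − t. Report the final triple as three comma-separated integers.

start (1,4,5) = (f(1,0),f(0,1),f(1,1))
replace slot 2: 2·(1+5) − 4 = 8 → (1,8,5)
replace slot 3: 2·(1+8) − 5 = 13 → (1,8,13)
replace slot 2: 2·(1+13) − 8 = 20 → (1,20,13)
replace slot 3: 2·(1+20) − 13 = 29 → (1,20,29)

1,20,29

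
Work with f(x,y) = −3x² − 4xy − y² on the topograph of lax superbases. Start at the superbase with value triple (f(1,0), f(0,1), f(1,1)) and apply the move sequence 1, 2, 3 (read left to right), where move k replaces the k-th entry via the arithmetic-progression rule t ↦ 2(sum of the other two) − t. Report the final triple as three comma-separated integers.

start (-3,-1,-8) = (f(1,0),f(0,1),f(1,1))
replace slot 1: 2·((-1)+(-8)) − (-3) = -15 → (-15,-1,-8)
replace slot 2: 2·((-15)+(-8)) − (-1) = -45 → (-15,-45,-8)
replace slot 3: 2·((-15)+(-45)) − (-8) = -112 → (-15,-45,-112)

-15,-45,-112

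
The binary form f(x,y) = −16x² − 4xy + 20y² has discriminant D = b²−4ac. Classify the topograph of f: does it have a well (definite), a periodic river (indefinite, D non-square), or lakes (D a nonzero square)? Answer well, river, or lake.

D = b²−4ac = (-4)² − 4·(-16)·20 = 1296
D = 36² is a perfect square ⇒ form factors over ℤ ⇒ lakes

lake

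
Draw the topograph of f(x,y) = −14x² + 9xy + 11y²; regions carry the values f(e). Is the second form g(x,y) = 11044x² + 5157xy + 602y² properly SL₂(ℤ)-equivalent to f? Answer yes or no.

D₁ = 697, D₂ = 697
river cycle of f (length 18): (11, 13, -12), (-12, 11, 12), (12, 13, -11), (-11, 9, 14), (14, 19, -6), (-6, 17, 17), (17, 17, -6), (-6, 19, 14), (14, 9, -11), (-11, 13, 12), … (8 more)
river cycle of g (length 18): (6, 19, -14), (-14, 9, 11), (11, 13, -12), (-12, 11, 12), (12, 13, -11), (-11, 9, 14), (14, 19, -6), (-6, 17, 17), (17, 17, -6), (-6, 19, 14), … (8 more)
cycles coincide ⇒ equivalent

yes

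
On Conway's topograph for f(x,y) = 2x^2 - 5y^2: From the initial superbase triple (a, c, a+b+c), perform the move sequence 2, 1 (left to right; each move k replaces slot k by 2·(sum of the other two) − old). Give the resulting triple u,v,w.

start (2,-5,-3) = (f(1,0),f(0,1),f(1,1))
replace slot 2: 2·(2+(-3)) − (-5) = 3 → (2,3,-3)
replace slot 1: 2·(3+(-3)) − 2 = -2 → (-2,3,-3)

-2,3,-3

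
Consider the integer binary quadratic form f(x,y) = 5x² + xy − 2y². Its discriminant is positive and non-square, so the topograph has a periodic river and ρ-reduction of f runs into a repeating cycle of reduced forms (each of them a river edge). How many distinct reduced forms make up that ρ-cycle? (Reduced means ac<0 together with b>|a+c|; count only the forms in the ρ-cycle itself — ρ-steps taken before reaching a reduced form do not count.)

D = 41, ⌊√D⌋ = 6
descent: ρ → (-2,3,4)  [lands on river]
river: ρ → (4,5,-1)
river: ρ → (-1,5,4)
river: ρ → (4,3,-2)
river: ρ → (-2,5,2)
river: ρ → (2,3,-4)
river: ρ → (-4,5,1)
river: ρ → (1,5,-4)
river: ρ → (-4,3,2)
river: ρ → (2,5,-2)
ρ-cycle length = 10 (tail of 1 descent step not counted)

10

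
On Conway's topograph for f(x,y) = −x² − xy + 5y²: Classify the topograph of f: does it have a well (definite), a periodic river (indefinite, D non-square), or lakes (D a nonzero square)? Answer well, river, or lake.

D = b²−4ac = (-1)² − 4·(-1)·5 = 21
D > 0 non-square ⇒ indefinite ⇒ periodic river

river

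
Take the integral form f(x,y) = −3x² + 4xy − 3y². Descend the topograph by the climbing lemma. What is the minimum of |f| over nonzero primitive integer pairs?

translate: b→2 (≡-4 mod 6), so (3,-4,3)→(3,2,2)
flip: (3,2,2)→(2,-2,3)
translate: b→2 (≡-2 mod 4), so (2,-2,3)→(2,2,3)
reduced (well bottom): (2,2,3) with a≤c, −a<b≤a
well minimum |f| = |-2| = 2 (negative-definite)

2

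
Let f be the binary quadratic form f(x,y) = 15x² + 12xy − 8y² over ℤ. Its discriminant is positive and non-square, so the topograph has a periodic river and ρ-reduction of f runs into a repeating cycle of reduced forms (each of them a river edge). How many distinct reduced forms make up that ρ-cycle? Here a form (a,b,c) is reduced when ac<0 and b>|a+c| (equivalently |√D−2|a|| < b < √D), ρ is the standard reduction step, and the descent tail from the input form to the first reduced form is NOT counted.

D = 624, ⌊√D⌋ = 24
river: ρ → (-8,20,7)
river: ρ → (7,22,-5)
river: ρ → (-5,18,15)
river: ρ → (15,12,-8)
ρ-cycle length = 4 (tail of 0 descent steps not counted)

4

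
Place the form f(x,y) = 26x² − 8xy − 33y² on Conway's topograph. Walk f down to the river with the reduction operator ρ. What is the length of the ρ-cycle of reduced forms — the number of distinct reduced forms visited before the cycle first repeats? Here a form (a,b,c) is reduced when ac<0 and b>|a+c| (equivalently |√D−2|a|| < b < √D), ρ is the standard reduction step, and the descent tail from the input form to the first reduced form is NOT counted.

D = 3496, ⌊√D⌋ = 59
descent: ρ → (-33,8,26)  [lands on river]
river: ρ → (26,44,-15)
river: ρ → (-15,46,23)
river: ρ → (23,46,-15)
river: ρ → (-15,44,26)
river: ρ → (26,8,-33)
river: ρ → (-33,58,1)
river: ρ → (1,58,-33)
ρ-cycle length = 8 (tail of 1 descent step not counted)

8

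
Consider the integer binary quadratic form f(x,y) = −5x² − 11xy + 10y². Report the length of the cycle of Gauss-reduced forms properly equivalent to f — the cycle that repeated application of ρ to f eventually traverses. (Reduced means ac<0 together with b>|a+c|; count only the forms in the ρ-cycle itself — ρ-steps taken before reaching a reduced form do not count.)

D = 321, ⌊√D⌋ = 17
descent: ρ → (10,11,-5)  [lands on river]
river: ρ → (-5,9,12)
river: ρ → (12,15,-2)
river: ρ → (-2,17,4)
river: ρ → (4,15,-6)
river: ρ → (-6,9,10)
ρ-cycle length = 6 (tail of 1 descent step not counted)

6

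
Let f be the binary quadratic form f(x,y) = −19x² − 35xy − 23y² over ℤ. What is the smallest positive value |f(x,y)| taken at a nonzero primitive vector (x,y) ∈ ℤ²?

translate: b→-3 (≡35 mod 38), so (19,35,23)→(19,-3,7)
flip: (19,-3,7)→(7,3,19)
reduced (well bottom): (7,3,19) with a≤c, −a<b≤a
well minimum |f| = |-7| = 7 (negative-definite)

7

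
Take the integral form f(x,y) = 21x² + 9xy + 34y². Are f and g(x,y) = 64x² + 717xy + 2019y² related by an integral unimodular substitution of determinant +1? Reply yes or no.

D₁ = -2775, D₂ = -2775
f: reduced (well bottom): (21,9,34) with a≤c, −a<b≤a
g: translate: b→-51 (≡717 mod 128), so (64,717,2019)→(64,-51,21)
g: flip: (64,-51,21)→(21,51,64)
g: translate: b→9 (≡51 mod 42), so (21,51,64)→(21,9,34)
g: reduced (well bottom): (21,9,34) with a≤c, −a<b≤a
reduced forms (21, 9, 34) vs (21, 9, 34) ⇒ equivalent

yes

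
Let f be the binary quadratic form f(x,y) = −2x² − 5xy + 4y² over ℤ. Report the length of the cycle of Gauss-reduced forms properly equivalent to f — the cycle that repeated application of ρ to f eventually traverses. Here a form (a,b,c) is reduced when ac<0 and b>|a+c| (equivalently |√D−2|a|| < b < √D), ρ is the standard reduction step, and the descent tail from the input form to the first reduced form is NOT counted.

D = 57, ⌊√D⌋ = 7
descent: ρ → (4,5,-2)  [lands on river]
river: ρ → (-2,7,1)
river: ρ → (1,7,-2)
river: ρ → (-2,5,4)
river: ρ → (4,3,-3)
river: ρ → (-3,3,4)
ρ-cycle length = 6 (tail of 1 descent step not counted)

6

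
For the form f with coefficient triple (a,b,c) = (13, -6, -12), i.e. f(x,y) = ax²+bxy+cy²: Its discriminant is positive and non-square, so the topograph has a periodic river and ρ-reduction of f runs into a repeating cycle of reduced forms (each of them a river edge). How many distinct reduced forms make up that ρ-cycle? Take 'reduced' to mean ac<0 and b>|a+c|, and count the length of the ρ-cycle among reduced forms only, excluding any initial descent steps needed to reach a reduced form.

D = 660, ⌊√D⌋ = 25
descent: ρ → (-12,6,13)  [lands on river]
river: ρ → (13,20,-5)
river: ρ → (-5,20,13)
river: ρ → (13,6,-12)
river: ρ → (-12,18,7)
river: ρ → (7,24,-3)
river: ρ → (-3,24,7)
river: ρ → (7,18,-12)
ρ-cycle length = 8 (tail of 1 descent step not counted)

8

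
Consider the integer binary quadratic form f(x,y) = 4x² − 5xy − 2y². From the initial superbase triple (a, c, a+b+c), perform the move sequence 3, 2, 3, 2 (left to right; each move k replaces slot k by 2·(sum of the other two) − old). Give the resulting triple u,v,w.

start (4,-2,-3) = (f(1,0),f(0,1),f(1,1))
replace slot 3: 2·(4+(-2)) − (-3) = 7 → (4,-2,7)
replace slot 2: 2·(4+7) − (-2) = 24 → (4,24,7)
replace slot 3: 2·(4+24) − 7 = 49 → (4,24,49)
replace slot 2: 2·(4+49) − 24 = 82 → (4,82,49)

4,82,49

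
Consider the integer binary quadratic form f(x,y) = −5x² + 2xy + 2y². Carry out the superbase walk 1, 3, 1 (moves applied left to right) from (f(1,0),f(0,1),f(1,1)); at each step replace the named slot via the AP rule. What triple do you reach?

start (-5,2,-1) = (f(1,0),f(0,1),f(1,1))
replace slot 1: 2·(2+(-1)) − (-5) = 7 → (7,2,-1)
replace slot 3: 2·(7+2) − (-1) = 19 → (7,2,19)
replace slot 1: 2·(2+19) − 7 = 35 → (35,2,19)

35,2,19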